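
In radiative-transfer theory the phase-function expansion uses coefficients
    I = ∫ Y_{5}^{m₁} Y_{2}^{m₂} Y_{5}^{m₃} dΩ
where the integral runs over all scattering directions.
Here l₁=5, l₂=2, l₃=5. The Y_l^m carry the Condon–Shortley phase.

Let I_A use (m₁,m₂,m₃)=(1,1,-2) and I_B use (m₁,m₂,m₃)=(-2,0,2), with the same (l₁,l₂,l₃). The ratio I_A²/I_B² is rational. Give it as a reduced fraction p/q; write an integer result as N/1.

l's match ⇒ only the (l;m) 3-j factors differ between A and B.
A: triangle coeff Δ(5,2,5) = 1/38610; Σ_t [1,2]: t=1:−1/1440 t=2:+1/2880 = -1/2880; (3j)²=7/715 [(5 2 5; 1 1 -2)], sign=+1
B: triangle coeff Δ(5,2,5) = 1/38610; Σ_t [0,2]: t=0:+1/20160 t=1:−1/1440 t=2:+1/2880 = -1/3360; (3j)²=6/715 [(5 2 5; -2 0 2)], sign=+1
I_A²/I_B² = (7/715)/(6/715) = 7/6

7/6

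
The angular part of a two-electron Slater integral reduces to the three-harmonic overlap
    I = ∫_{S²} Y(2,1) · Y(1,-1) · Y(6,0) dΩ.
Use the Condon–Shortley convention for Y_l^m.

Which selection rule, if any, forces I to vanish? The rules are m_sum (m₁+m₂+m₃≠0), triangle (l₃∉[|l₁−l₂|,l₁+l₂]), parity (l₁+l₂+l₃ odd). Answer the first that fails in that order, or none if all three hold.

triangle

Σmᵢ = 0  ✓
l₃∈[|l₁−l₂|,l₁+l₂]=[1,3], have l₃=6  ✗
Σlᵢ = 9 ⇒ odd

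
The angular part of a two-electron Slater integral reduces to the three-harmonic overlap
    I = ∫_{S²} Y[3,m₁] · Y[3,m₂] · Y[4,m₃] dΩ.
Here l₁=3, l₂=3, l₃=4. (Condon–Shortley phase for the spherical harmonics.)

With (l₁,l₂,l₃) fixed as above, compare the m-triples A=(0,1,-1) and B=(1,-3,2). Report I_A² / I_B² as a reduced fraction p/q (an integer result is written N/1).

l's match ⇒ only the (l;m) 3-j factors differ between A and B.
A: triangle coeff Δ(3,3,4) = 1/34650; Σ_t [0,2]: t=0:+1/288 t=1:−1/24 t=2:+1/48 = -5/288; (3j)²=5/462 [(3 3 4; 0 1 -1)], sign=+1
B: triangle coeff Δ(3,3,4) = 1/34650; Σ_t [0,0]: t=0:+1/192 = 1/192; (3j)²=3/77 [(3 3 4; 1 -3 2)], sign=+1
I_A²/I_B² = (5/462)/(3/77) = 5/18

5/18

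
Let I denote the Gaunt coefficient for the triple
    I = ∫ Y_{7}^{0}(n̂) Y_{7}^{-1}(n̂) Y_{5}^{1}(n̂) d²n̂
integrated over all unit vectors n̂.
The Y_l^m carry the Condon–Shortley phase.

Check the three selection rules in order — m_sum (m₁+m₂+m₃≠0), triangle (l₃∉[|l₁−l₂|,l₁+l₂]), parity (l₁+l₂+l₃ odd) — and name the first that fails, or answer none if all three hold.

parity

azimuthal sum: 0 − 1 + 1 = 0  ✓
0 ≤ 5 ≤ 14 (triangle on l)  ✓
L = 7 + 7 + 5 = 19 (odd)  ✗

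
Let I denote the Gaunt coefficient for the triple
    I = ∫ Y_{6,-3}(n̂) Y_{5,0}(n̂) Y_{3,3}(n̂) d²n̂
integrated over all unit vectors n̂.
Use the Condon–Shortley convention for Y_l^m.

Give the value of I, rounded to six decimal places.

0.190675

Rules hold: Σm=0, L=14 even, 1≤3≤11.
N = 13·11·7 = 1001
Δ = 8!·4!·2!/15! = 1/675675
Racah Σ t=3..5: t=3:−1/8640 t=4:+1/2304 t=5:−1/8640 = 7/34560
⇒ 3j(6 5 3; 0 0 0)² = 7/429, sgn -1
Racah Σ t=5..5: t=5:−1/34560 = -1/34560
⇒ 3j(6 5 3; -3 0 3)² = 4/143, sgn -1
4πI² = N·(3j₀)²·(3jₘ)² = 196/429
I = +1·√(0.456876/4π) = 0.19067531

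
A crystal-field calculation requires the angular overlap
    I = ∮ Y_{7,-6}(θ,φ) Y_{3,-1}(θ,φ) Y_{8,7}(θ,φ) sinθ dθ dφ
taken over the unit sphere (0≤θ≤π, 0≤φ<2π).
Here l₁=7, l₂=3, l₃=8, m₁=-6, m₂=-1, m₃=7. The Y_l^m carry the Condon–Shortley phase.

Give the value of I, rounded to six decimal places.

m-sum 0 ✓  L=18 even ✓  4≤8≤10 ✓
Π(2lᵢ+1) = 15×7×17 = 1785
triangle coeff Δ(7,3,8) = 1/5290740
Σ_t [0,2]: t=0:+1/7257600 t=1:−1/2073600 t=2:+1/7257600 = -1/4838400
(3j)²=252/20995 [(7 3 8; 0 0 0)], sign=-1
Σ_t [1,2]: t=1:−1/2874009600 t=2:+1/1916006400 = 1/5748019200
(3j)²=13/5814 [(7 3 8; -6 -1 7)], sign=-1
⇒ 4πI² = 294/6137
I = (+1)√(294/6137/(4π)) = 0.06174342

0.061743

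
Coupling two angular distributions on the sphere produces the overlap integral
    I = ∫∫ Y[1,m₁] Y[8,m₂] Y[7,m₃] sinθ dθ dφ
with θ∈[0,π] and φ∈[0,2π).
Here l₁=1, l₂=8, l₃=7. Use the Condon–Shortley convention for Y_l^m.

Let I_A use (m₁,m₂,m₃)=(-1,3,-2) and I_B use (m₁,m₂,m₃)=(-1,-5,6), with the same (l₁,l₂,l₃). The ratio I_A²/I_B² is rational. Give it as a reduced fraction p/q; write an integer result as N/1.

l's match ⇒ only the (l;m) 3-j factors differ between A and B.
A: triangle coeff Δ(1,8,7) = 1/2040; Σ_t [2,2]: t=2:+1/87091200 = 1/87091200; (3j)²=11/408 [(1 8 7; -1 3 -2)], sign=-1
B: triangle coeff Δ(1,8,7) = 1/2040; Σ_t [2,2]: t=2:+1/12454041600 = 1/12454041600; (3j)²=1/680 [(1 8 7; -1 -5 6)], sign=-1
I_A²/I_B² = (11/408)/(1/680) = 55/3

55/3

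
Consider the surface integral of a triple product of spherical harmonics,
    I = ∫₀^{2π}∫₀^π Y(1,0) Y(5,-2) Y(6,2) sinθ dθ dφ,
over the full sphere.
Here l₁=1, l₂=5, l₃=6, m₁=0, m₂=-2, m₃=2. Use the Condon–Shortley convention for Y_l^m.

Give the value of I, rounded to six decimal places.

0.231133

Checks pass: Σm=0; 12 even; l₃=6∈[4,6].
(2·1+1)(2·5+1)(2·6+1) = 429
Δ: 0! 2! 10! / 13! → 1/858
sum: t=0:+1/14400 = 1/14400
3j²(1 5 6; 0 0 0) = Δ·Π!·Σ² = 6/143  (sign +1)
sum: t=0:+1/30240 = 1/30240
3j²(1 5 6; 0 -2 2) = Δ·Π!·Σ² = 16/429  (sign +1)
combine: 4πI² = 429·6/143·16/429 = 96/143
take √, sign +1: I = 0.23113338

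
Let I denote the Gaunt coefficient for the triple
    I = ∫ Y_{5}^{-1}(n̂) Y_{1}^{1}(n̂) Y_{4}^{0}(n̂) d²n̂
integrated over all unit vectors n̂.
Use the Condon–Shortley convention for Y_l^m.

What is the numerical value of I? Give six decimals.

-0.190188

Rules hold: Σm=0, L=10 even, 4≤4≤6.
N = 11·3·9 = 297
Δ = 2!·8!·0!/11! = 1/495
Racah Σ t=1..1: t=1:−1/576 = -1/576
⇒ 3j(5 1 4; 0 0 0)² = 5/99, sgn -1
Racah Σ t=2..2: t=2:+1/1152 = 1/1152
⇒ 3j(5 1 4; -1 1 0)² = 1/33, sgn +1
4πI² = N·(3j₀)²·(3jₘ)² = 5/11
I = -1·√(0.454545/4π) = -0.19018827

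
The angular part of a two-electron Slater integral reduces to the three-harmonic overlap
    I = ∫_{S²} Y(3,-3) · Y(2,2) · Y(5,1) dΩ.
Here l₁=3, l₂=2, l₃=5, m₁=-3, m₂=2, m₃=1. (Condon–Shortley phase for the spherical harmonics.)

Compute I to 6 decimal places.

Rules hold: Σm=0, L=10 even, 1≤5≤5.
N = 7·5·11 = 385
Δ = 0!·6!·4!/11! = 1/2310
Racah Σ t=0..0: t=0:+1/144 = 1/144
⇒ 3j(3 2 5; 0 0 0)² = 10/231, sgn -1
Racah Σ t=0..0: t=0:+1/17280 = 1/17280
⇒ 3j(3 2 5; -3 2 1)² = 1/2310, sgn +1
4πI² = N·(3j₀)²·(3jₘ)² = 5/693
I = -1·√(0.00721501/4π) = -0.02396147

-0.023961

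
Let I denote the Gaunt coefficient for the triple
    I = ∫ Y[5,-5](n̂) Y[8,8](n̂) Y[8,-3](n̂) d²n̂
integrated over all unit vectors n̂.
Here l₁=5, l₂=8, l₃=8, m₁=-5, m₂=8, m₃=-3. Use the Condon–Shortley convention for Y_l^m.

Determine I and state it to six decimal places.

0.000000

L=21 odd ⇒ parity kills the (l;000) factor ⇒ I = 0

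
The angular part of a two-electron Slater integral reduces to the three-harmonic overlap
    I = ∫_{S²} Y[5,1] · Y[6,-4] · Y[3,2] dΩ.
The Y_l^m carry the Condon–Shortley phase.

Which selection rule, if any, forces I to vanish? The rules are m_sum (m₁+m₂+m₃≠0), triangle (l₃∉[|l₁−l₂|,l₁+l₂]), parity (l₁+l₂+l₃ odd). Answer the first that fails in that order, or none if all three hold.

m₁+m₂+m₃ = 1 − 4 + 2 = -1  ✗
triangle: |5−6|=1 ≤ l₃=3 ≤ 5+6=11
parity: l₁+l₂+l₃ = 14 is even

m_sum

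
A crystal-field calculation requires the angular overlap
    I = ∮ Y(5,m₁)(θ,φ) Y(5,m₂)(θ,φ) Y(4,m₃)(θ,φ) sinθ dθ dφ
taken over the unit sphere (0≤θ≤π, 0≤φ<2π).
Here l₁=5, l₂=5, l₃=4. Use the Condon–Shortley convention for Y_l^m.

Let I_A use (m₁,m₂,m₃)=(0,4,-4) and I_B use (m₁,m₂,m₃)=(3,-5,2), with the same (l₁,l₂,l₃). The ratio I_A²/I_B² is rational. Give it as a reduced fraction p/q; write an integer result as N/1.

Shared (l₁,l₂,l₃)=(5,5,4): N and (l;000)² cancel in I_A²/I_B².
A: Δ = 6!·4!·4!/15! = 1/3153150; Racah Σ t=5..5: t=5:−1/69120 = -1/69120; ⇒ 3j(5 5 4; 0 4 -4)² = 2/143, sgn -1
B: Δ = 6!·4!·4!/15! = 1/3153150; Racah Σ t=0..0: t=0:+1/69120 = 1/69120; ⇒ 3j(5 5 4; 3 -5 2)² = 4/143, sgn +1
I_A²/I_B² = (2/143)/(4/143) = 1/2

1/2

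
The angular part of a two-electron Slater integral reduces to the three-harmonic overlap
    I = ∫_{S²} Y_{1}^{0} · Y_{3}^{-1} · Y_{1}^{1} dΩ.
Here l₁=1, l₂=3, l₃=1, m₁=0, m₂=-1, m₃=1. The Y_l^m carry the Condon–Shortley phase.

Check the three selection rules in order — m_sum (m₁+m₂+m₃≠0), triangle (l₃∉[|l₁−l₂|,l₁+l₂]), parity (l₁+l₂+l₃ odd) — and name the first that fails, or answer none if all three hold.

triangle

Σmᵢ = 0  ✓
l₃∈[|l₁−l₂|,l₁+l₂]=[2,4], have l₃=1  ✗
Σlᵢ = 5 ⇒ odd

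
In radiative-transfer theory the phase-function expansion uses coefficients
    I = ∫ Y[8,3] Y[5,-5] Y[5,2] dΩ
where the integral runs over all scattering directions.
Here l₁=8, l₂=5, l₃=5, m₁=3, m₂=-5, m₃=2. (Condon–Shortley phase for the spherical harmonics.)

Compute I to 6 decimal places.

m-sum 0 ✓  L=18 even ✓  3≤5≤13 ✓
Π(2lᵢ+1) = 17×11×11 = 2057
triangle coeff Δ(8,5,5) = 1/37413090
Σ_t [3,5]: t=3:−1/1036800 t=4:+1/331776 t=5:−1/1036800 = 1/921600
(3j)²=490/46189 [(8 5 5; 0 0 0)], sign=-1
Σ_t [0,0]: t=0:+1/58060800 = 1/58060800
(3j)²=35/8398 [(8 5 5; 3 -5 2)], sign=-1
⇒ 4πI² = 94325/1037153
I = (+1)√(94325/1037153/(4π)) = 0.08507208

0.085072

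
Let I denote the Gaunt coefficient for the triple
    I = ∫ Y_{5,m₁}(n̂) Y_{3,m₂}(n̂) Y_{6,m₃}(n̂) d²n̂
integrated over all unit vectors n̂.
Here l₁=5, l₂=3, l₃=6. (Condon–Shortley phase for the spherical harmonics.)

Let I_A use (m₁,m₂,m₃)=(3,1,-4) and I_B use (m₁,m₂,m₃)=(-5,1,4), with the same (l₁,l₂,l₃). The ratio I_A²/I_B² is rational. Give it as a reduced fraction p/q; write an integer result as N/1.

5/9

Shared (l₁,l₂,l₃)=(5,3,6): N and (l;000)² cancel in I_A²/I_B².
A: Δ = 2!·8!·4!/15! = 1/675675; Racah Σ t=0..2: t=0:+1/69120 t=1:−1/30240 t=2:+1/322560 = -1/64512; ⇒ 3j(5 3 6; 3 1 -4)² = 10/1001, sgn -1
B: Δ = 2!·8!·4!/15! = 1/675675; Racah Σ t=2..2: t=2:+1/322560 = 1/322560; ⇒ 3j(5 3 6; -5 1 4)² = 18/1001, sgn +1
I_A²/I_B² = (10/1001)/(18/1001) = 5/9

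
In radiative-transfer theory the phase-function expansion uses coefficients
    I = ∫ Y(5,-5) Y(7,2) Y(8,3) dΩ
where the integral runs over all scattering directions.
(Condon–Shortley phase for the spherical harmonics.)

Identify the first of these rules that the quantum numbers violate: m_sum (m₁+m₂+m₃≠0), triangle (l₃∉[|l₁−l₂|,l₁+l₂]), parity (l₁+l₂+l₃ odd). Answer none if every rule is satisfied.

m₁+m₂+m₃ = -5 + 2 + 3 = 0  ✓
triangle: |5−7|=2 ≤ l₃=8 ≤ 5+7=12  ✓
parity: l₁+l₂+l₃ = 20 is even  ✓

none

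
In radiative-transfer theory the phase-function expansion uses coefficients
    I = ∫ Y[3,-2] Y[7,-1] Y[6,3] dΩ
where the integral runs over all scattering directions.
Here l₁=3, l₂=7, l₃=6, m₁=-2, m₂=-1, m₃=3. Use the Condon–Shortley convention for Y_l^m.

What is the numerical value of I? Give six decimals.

0.167202

Checks pass: Σm=0; 16 even; l₃=6∈[4,10].
(2·3+1)(2·7+1)(2·6+1) = 1365
Δ: 4! 2! 10! / 17! → 1/2042040
sum: t=1:−1/207360 t=2:+1/57600 t=3:−1/207360 = 1/129600
3j²(3 7 6; 0 0 0) = Δ·Π!·Σ² = 168/12155  (sign +1)
sum: t=3:−1/362880 t=4:+1/1935360 = -13/5806080
3j²(3 7 6; -2 -1 3) = Δ·Π!·Σ² = 195/10472  (sign +1)
combine: 4πI² = 1365·168/12155·195/10472 = 12285/34969
take √, sign +1: I = 0.16720184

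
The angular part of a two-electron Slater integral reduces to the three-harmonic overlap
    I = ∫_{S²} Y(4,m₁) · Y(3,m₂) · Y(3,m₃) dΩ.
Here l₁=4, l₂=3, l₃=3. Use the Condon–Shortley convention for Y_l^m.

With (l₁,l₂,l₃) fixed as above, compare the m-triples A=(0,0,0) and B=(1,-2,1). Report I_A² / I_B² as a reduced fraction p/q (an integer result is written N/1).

l's match ⇒ only the (l;m) 3-j factors differ between A and B.
A: triangle coeff Δ(4,3,3) = 1/34650; Σ_t [1,3]: t=1:−1/72 t=2:+1/16 t=3:−1/72 = 5/144; (3j)²=2/77 [(4 3 3; 0 0 0)], sign=-1
B: triangle coeff Δ(4,3,3) = 1/34650; Σ_t [0,1]: t=0:+1/144 t=1:−1/48 = -1/72; (3j)²=16/693 [(4 3 3; 1 -2 1)], sign=-1
I_A²/I_B² = (2/77)/(16/693) = 9/8

9/8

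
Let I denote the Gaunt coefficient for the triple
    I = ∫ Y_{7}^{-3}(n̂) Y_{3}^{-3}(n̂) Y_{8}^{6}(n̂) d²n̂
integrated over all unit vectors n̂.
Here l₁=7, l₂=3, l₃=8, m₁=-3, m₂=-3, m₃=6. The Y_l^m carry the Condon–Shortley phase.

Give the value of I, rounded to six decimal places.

m-sum 0 ✓  L=18 even ✓  4≤8≤10 ✓
Π(2lᵢ+1) = 15×7×17 = 1785
triangle coeff Δ(7,3,8) = 1/5290740
Σ_t [0,2]: t=0:+1/7257600 t=1:−1/2073600 t=2:+1/7257600 = -1/4838400
(3j)²=252/20995 [(7 3 8; 0 0 0)], sign=-1
Σ_t [0,0]: t=0:+1/348364800 = 1/348364800
(3j)²=11/646 [(7 3 8; -3 -3 6)], sign=+1
⇒ 4πI² = 29106/79781
I = (-1)√(29106/79781/(4π)) = -0.17038705

-0.170387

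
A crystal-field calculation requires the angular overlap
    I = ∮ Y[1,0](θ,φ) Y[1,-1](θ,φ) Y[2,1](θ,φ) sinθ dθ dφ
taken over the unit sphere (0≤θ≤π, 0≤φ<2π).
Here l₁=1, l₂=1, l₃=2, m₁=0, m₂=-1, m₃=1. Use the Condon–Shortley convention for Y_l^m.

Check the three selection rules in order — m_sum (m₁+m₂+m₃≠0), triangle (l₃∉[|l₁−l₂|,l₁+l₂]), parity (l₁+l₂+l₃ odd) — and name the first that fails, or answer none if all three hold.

Σmᵢ = 0  ✓
l₃∈[|l₁−l₂|,l₁+l₂]=[0,2], have l₃=2  ✓
Σlᵢ = 4 ⇒ even  ✓

none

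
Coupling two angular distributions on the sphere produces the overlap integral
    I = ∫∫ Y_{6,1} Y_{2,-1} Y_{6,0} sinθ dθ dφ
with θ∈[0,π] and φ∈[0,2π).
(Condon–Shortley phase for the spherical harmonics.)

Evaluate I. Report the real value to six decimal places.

Checks pass: Σm=0; 14 even; l₃=6∈[4,8].
(2·6+1)(2·2+1)(2·6+1) = 845
Δ: 2! 10! 2! / 15! → 1/90090
sum: t=0:+1/69120 t=1:−1/14400 t=2:+1/69120 = -7/172800
3j²(6 2 6; 0 0 0) = Δ·Π!·Σ² = 14/715  (sign -1)
sum: t=0:+1/28800 t=1:−1/34560 = 1/172800
3j²(6 2 6; 1 -1 0) = Δ·Π!·Σ² = 1/1430  (sign +1)
combine: 4πI² = 845·14/715·1/1430 = 7/605
take √, sign -1: I = -0.03034355

-0.030344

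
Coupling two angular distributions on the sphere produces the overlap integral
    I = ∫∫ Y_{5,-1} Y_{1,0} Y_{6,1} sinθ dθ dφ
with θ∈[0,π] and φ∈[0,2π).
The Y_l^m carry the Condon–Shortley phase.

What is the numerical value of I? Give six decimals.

-0.241725

m-sum 0 ✓  L=12 even ✓  4≤6≤6 ✓
Π(2lᵢ+1) = 11×3×13 = 429
triangle coeff Δ(5,1,6) = 1/858
Σ_t [0,0]: t=0:+1/14400 = 1/14400
(3j)²=6/143 [(5 1 6; 0 0 0)], sign=+1
Σ_t [0,0]: t=0:+1/17280 = 1/17280
(3j)²=35/858 [(5 1 6; -1 0 1)], sign=-1
⇒ 4πI² = 105/143
I = (-1)√(105/143/(4π)) = -0.24172507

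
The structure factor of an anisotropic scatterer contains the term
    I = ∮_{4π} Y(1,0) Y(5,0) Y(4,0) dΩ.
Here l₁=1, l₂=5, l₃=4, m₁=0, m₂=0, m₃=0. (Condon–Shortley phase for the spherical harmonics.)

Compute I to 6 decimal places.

Checks pass: Σm=0; 10 even; l₃=4∈[4,6].
(2·1+1)(2·5+1)(2·4+1) = 297
Δ: 2! 0! 8! / 11! → 1/495
sum: t=1:−1/576 = -1/576
3j²(1 5 4; 0 0 0) = Δ·Π!·Σ² = 5/99  (sign -1)
(m-triple is (0,0,0) — same symbol as above.)
combine: 4πI² = 297·5/99·5/99 = 25/33
take √, sign +1: I = 0.24553200

0.245532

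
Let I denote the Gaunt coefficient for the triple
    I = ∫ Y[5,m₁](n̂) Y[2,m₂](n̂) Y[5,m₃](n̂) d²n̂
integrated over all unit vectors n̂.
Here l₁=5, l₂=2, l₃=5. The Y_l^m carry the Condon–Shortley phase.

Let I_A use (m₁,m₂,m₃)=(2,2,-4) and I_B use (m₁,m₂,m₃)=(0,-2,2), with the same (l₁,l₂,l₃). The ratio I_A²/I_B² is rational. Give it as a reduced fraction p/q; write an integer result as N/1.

18/35

Shared (l₁,l₂,l₃)=(5,2,5): N and (l;000)² cancel in I_A²/I_B².
A: Δ = 2!·8!·2!/13! = 1/38610; Racah Σ t=2..2: t=2:+1/20160 = 1/20160; ⇒ 3j(5 2 5; 2 2 -4)² = 12/715, sgn -1
B: Δ = 2!·8!·2!/13! = 1/38610; Racah Σ t=0..0: t=0:+1/2880 = 1/2880; ⇒ 3j(5 2 5; 0 -2 2)² = 14/429, sgn -1
I_A²/I_B² = (12/715)/(14/429) = 18/35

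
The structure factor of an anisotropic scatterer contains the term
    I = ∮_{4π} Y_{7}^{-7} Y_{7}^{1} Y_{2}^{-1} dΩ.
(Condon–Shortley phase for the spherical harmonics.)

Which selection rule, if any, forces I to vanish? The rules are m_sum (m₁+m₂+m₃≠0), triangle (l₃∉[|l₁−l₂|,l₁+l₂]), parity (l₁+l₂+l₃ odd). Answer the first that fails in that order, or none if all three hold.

Σmᵢ = -7  ✗
l₃∈[|l₁−l₂|,l₁+l₂]=[0,14], have l₃=2
Σlᵢ = 16 ⇒ even

m_sum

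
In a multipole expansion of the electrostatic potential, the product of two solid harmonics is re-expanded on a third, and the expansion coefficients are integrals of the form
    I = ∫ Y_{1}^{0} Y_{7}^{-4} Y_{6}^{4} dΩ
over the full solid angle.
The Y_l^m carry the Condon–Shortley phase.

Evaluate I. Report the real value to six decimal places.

m-sum 0 ✓  L=14 even ✓  6≤6≤8 ✓
Π(2lᵢ+1) = 3×15×13 = 585
triangle coeff Δ(1,7,6) = 1/1365
Σ_t [1,1]: t=1:−1/518400 = -1/518400
(3j)²=7/195 [(1 7 6; 0 0 0)], sign=-1
Σ_t [1,1]: t=1:−1/7257600 = -1/7257600
(3j)²=11/455 [(1 7 6; 0 -4 4)], sign=-1
⇒ 4πI² = 33/65
I = (+1)√(33/65/(4π)) = 0.20099968

0.201000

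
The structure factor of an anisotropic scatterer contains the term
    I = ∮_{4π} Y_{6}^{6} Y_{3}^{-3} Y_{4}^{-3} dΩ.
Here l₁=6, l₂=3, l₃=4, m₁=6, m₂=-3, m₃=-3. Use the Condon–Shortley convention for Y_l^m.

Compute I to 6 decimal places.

Σlᵢ=13 odd — θ-integrand is odd under cosθ→−cosθ; I=0

0.000000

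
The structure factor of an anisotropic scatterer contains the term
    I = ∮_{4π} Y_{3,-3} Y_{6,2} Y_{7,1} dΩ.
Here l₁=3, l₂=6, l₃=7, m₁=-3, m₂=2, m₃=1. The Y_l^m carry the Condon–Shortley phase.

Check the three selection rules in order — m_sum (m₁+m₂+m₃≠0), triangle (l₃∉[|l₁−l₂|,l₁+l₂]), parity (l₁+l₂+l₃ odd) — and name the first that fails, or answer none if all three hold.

none

m₁+m₂+m₃ = -3 + 2 + 1 = 0  ✓
triangle: |3−6|=3 ≤ l₃=7 ≤ 3+6=9  ✓
parity: l₁+l₂+l₃ = 16 is even  ✓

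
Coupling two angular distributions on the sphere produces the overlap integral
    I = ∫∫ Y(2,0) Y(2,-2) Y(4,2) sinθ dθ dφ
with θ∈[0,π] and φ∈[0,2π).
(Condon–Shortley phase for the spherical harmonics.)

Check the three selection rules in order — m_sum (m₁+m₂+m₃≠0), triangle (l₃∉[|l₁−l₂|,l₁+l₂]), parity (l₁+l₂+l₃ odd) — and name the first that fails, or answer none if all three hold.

azimuthal sum: 0 − 2 + 2 = 0  ✓
0 ≤ 4 ≤ 4 (triangle on l)  ✓
L = 2 + 2 + 4 = 8 (even)  ✓

none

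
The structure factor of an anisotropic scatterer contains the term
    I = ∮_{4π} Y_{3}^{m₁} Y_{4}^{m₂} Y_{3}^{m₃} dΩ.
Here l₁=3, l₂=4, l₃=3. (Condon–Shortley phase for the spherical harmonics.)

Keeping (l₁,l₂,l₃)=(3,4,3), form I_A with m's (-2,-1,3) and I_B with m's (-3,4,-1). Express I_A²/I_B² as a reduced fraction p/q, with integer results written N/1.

Shared (l₁,l₂,l₃)=(3,4,3): N and (l;000)² cancel in I_A²/I_B².
A: Δ = 4!·2!·4!/11! = 1/34650; Racah Σ t=3..3: t=3:−1/288 = -1/288; ⇒ 3j(3 4 3; -2 -1 3)² = 5/231, sgn -1
B: Δ = 4!·2!·4!/11! = 1/34650; Racah Σ t=4..4: t=4:+1/1152 = 1/1152; ⇒ 3j(3 4 3; -3 4 -1)² = 1/33, sgn +1
I_A²/I_B² = (5/231)/(1/33) = 5/7

5/7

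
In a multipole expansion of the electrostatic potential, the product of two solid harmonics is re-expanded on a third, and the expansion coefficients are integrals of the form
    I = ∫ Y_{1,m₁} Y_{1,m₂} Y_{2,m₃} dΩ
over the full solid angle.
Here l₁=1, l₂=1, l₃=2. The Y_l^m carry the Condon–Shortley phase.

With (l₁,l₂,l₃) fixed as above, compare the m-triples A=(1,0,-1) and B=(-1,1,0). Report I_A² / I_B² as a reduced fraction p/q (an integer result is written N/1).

Same 1,1,2: normalisation and zero-m 3j drop out of the ratio.
A: Δ: 0! 2! 2! / 5! → 1/30; sum: t=0:+1/2 = 1/2; 3j²(1 1 2; 1 0 -1) = Δ·Π!·Σ² = 1/10  (sign -1)
B: Δ: 0! 2! 2! / 5! → 1/30; sum: t=0:+1/4 = 1/4; 3j²(1 1 2; -1 1 0) = Δ·Π!·Σ² = 1/30  (sign +1)
I_A²/I_B² = (1/10)/(1/30) = 3/1

3/1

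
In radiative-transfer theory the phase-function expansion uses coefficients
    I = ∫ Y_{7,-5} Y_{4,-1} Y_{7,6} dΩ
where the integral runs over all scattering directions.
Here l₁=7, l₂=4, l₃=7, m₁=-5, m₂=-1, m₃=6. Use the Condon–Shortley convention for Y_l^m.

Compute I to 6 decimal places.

-0.082726

m-sum 0 ✓  L=18 even ✓  3≤7≤11 ✓
Π(2lᵢ+1) = 15×9×15 = 2025
triangle coeff Δ(7,4,7) = 1/58198140
Σ_t [0,4]: t=0:+1/17418240 t=1:−1/622080 t=2:+1/230400 t=3:−1/622080 t=4:+1/17418240 = 1/806400
(3j)²=2268/230945 [(7 4 7; 0 0 0)], sign=-1
Σ_t [2,3]: t=2:+1/87091200 t=3:−1/52254720 = -1/130636800
(3j)²=88/20349 [(7 4 7; -5 -1 6)], sign=+1
⇒ 4πI² = 116640/1356277
I = (-1)√(116640/1356277/(4π)) = -0.08272650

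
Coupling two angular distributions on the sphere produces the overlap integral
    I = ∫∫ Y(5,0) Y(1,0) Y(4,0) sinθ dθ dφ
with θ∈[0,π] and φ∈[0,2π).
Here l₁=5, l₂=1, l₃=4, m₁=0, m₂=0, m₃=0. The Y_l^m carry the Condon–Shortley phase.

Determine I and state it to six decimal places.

0.245532

Rules hold: Σm=0, L=10 even, 4≤4≤6.
N = 11·3·9 = 297
Δ = 2!·8!·0!/11! = 1/495
Racah Σ t=1..1: t=1:−1/576 = -1/576
⇒ 3j(5 1 4; 0 0 0)² = 5/99, sgn -1
(m-triple is (0,0,0) — same symbol as above.)
4πI² = N·(3j₀)²·(3jₘ)² = 25/33
I = +1·√(0.757576/4π) = 0.24553200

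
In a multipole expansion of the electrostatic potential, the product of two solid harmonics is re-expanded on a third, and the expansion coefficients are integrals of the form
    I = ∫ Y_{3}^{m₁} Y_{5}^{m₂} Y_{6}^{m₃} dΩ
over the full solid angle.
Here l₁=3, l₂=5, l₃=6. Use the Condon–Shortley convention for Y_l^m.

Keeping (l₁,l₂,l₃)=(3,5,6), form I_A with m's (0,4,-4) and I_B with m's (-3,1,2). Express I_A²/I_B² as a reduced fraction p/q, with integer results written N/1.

9/14

l's match ⇒ only the (l;m) 3-j factors differ between A and B.
A: triangle coeff Δ(3,5,6) = 1/675675; Σ_t [1,2]: t=1:−1/161280 t=2:+1/60480 = 1/96768; (3j)²=15/1001 [(3 5 6; 0 4 -4)], sign=+1
B: triangle coeff Δ(3,5,6) = 1/675675; Σ_t [2,2]: t=2:+1/27648 = 1/27648; (3j)²=10/429 [(3 5 6; -3 1 2)], sign=+1
I_A²/I_B² = (15/1001)/(10/429) = 9/14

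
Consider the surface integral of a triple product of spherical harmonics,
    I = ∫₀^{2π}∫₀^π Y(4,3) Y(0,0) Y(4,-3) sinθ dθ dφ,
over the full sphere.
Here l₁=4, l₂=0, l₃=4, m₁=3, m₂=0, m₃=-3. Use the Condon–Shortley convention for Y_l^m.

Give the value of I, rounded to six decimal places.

-0.282095

m-sum 0 ✓  L=8 even ✓  4≤4≤4 ✓
Π(2lᵢ+1) = 9×1×9 = 81
triangle coeff Δ(4,0,4) = 1/9
Σ_t [0,0]: t=0:+1/576 = 1/576
(3j)²=1/9 [(4 0 4; 0 0 0)], sign=+1
Σ_t [0,0]: t=0:+1/5040 = 1/5040
(3j)²=1/9 [(4 0 4; 3 0 -3)], sign=-1
⇒ 4πI² = 1/1
I = (-1)√(1/1/(4π)) = -0.28209479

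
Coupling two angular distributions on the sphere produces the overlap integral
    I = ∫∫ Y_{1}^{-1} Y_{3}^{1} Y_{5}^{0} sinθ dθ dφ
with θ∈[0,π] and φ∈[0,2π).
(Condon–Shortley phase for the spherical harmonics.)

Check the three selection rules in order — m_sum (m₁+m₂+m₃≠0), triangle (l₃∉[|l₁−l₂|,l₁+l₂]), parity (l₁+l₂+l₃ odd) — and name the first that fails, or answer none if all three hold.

triangle

azimuthal sum: -1 + 1 + 0 = 0  ✓
2 ≤ 5 ≤ 4 (triangle on l)  ✗
L = 1 + 3 + 5 = 9 (odd)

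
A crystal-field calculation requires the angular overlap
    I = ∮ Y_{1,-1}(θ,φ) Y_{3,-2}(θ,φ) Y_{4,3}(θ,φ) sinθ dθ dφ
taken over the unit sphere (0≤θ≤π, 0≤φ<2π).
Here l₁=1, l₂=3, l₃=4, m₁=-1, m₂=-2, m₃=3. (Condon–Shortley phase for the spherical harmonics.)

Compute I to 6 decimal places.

Rules hold: Σm=0, L=8 even, 2≤4≤4.
N = 3·7·9 = 189
Δ = 0!·2!·6!/9! = 1/252
Racah Σ t=0..0: t=0:+1/36 = 1/36
⇒ 3j(1 3 4; 0 0 0)² = 4/63, sgn +1
Racah Σ t=0..0: t=0:+1/240 = 1/240
⇒ 3j(1 3 4; -1 -2 3)² = 1/12, sgn -1
4πI² = N·(3j₀)²·(3jₘ)² = 1/1
I = -1·√(1/4π) = -0.28209479

-0.282095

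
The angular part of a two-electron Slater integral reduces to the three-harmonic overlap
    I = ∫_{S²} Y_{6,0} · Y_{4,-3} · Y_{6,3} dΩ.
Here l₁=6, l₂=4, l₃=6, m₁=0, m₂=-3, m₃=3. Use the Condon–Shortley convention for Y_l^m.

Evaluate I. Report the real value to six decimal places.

0.109740

Checks pass: Σm=0; 16 even; l₃=6∈[2,10].
(2·6+1)(2·4+1)(2·6+1) = 1521
Δ: 4! 8! 4! / 17! → 1/15315300
sum: t=0:+1/829440 t=1:−1/25920 t=2:+1/9216 t=3:−1/25920 t=4:+1/829440 = 7/207360
3j²(6 4 6; 0 0 0) = Δ·Π!·Σ² = 28/2431  (sign +1)
sum: t=0:+1/207360 t=1:−1/103680 = -1/207360
3j²(6 4 6; 0 -3 3) = Δ·Π!·Σ² = 21/2431  (sign +1)
combine: 4πI² = 1521·28/2431·21/2431 = 5292/34969
take √, sign +1: I = 0.10973960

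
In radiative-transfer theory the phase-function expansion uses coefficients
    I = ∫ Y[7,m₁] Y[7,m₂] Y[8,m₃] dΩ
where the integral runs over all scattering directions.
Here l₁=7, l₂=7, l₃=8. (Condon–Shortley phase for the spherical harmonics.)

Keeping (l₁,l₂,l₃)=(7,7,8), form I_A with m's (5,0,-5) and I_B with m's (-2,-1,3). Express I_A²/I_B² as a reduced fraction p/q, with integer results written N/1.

273/220

Same 7,7,8: normalisation and zero-m 3j drop out of the ratio.
A: Δ: 6! 8! 8! / 23! → 1/22086194130; sum: t=0:+1/5225472000 t=1:−1/870912000 t=2:+1/1393459200 = -1/4180377600; 3j²(7 7 8; 5 0 -5) = Δ·Π!·Σ² = 35/14858  (sign +1)
B: Δ: 6! 8! 8! / 23! → 1/22086194130; sum: t=1:−1/3483648000 t=2:+1/139345920 t=3:−1/37324800 t=4:+1/49766400 t=5:−1/348364800 t=6:+1/20901888000 = -11/4180377600; 3j²(7 7 8; -2 -1 3) = Δ·Π!·Σ² = 550/289731  (sign +1)
I_A²/I_B² = (35/14858)/(550/289731) = 273/220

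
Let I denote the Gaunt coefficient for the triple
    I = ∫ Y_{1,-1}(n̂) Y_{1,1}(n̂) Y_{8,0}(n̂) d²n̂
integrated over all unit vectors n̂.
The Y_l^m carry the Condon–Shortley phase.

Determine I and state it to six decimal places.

0.000000

triangle: need 0≤l₃≤2, have 8; I=0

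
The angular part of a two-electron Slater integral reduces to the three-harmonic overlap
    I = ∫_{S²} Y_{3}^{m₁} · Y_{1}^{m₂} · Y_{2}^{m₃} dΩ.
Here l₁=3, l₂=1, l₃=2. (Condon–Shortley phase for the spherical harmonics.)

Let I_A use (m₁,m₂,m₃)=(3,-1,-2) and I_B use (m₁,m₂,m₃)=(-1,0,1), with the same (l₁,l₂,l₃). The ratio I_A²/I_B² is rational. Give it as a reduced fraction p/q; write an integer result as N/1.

15/8

Shared (l₁,l₂,l₃)=(3,1,2): N and (l;000)² cancel in I_A²/I_B².
A: Δ = 2!·4!·0!/7! = 1/105; Racah Σ t=0..0: t=0:+1/48 = 1/48; ⇒ 3j(3 1 2; 3 -1 -2)² = 1/7, sgn +1
B: Δ = 2!·4!·0!/7! = 1/105; Racah Σ t=1..1: t=1:−1/6 = -1/6; ⇒ 3j(3 1 2; -1 0 1)² = 8/105, sgn +1
I_A²/I_B² = (1/7)/(8/105) = 15/8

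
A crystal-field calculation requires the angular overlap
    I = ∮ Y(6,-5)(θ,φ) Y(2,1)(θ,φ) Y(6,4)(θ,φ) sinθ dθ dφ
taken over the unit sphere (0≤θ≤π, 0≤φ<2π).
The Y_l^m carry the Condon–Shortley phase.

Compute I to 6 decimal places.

-0.197649

Rules hold: Σm=0, L=14 even, 4≤6≤8.
N = 13·5·13 = 845
Δ = 2!·10!·2!/15! = 1/90090
Racah Σ t=0..2: t=0:+1/69120 t=1:−1/14400 t=2:+1/69120 = -7/172800
⇒ 3j(6 2 6; 0 0 0)² = 14/715, sgn -1
Racah Σ t=1..2: t=1:−1/7257600 t=2:+1/725760 = 1/806400
⇒ 3j(6 2 6; -5 1 4)² = 27/910, sgn +1
4πI² = N·(3j₀)²·(3jₘ)² = 27/55
I = -1·√(0.490909/4π) = -0.19764945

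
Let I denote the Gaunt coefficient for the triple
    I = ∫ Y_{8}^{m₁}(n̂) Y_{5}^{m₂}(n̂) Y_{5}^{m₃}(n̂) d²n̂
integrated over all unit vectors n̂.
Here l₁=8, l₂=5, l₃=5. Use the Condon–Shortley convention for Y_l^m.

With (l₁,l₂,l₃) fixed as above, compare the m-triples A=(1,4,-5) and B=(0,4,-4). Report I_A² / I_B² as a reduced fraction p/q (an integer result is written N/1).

180/961

Same 8,5,5: normalisation and zero-m 3j drop out of the ratio.
A: Δ: 8! 8! 2! / 19! → 1/37413090; sum: t=7:−1/406425600 = -1/406425600; 3j²(8 5 5; 1 4 -5) = Δ·Π!·Σ² = 18/46189  (sign -1)
B: Δ: 8! 8! 2! / 19! → 1/37413090; sum: t=7:−1/50803200 t=8:+1/1625702400 = -31/1625702400; 3j²(8 5 5; 0 4 -4) = Δ·Π!·Σ² = 961/461890  (sign +1)
I_A²/I_B² = (18/46189)/(961/461890) = 180/961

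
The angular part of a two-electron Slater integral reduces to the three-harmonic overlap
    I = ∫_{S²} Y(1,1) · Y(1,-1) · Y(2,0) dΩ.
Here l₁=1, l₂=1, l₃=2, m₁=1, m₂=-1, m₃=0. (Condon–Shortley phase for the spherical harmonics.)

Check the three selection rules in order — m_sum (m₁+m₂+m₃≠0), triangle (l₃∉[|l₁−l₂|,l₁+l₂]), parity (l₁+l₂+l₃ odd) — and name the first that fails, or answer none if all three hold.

none

azimuthal sum: 1 − 1 + 0 = 0  ✓
0 ≤ 2 ≤ 2 (triangle on l)  ✓
L = 1 + 1 + 2 = 4 (even)  ✓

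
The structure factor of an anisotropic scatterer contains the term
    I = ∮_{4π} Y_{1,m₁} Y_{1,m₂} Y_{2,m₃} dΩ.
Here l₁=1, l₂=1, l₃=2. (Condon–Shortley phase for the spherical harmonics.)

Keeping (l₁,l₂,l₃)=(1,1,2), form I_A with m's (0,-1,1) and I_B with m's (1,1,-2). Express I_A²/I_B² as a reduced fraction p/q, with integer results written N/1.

Same 1,1,2: normalisation and zero-m 3j drop out of the ratio.
A: Δ: 0! 2! 2! / 5! → 1/30; sum: t=0:+1/2 = 1/2; 3j²(1 1 2; 0 -1 1) = Δ·Π!·Σ² = 1/10  (sign -1)
B: Δ: 0! 2! 2! / 5! → 1/30; sum: t=0:+1/4 = 1/4; 3j²(1 1 2; 1 1 -2) = Δ·Π!·Σ² = 1/5  (sign +1)
I_A²/I_B² = (1/10)/(1/5) = 1/2

1/2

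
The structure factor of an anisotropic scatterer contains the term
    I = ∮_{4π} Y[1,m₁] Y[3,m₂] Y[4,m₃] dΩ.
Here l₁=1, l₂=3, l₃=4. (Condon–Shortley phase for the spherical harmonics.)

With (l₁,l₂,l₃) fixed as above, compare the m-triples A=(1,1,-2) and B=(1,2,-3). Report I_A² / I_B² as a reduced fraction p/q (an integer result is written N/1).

5/7

Shared (l₁,l₂,l₃)=(1,3,4): N and (l;000)² cancel in I_A²/I_B².
A: Δ = 0!·2!·6!/9! = 1/252; Racah Σ t=0..0: t=0:+1/96 = 1/96; ⇒ 3j(1 3 4; 1 1 -2)² = 5/84, sgn +1
B: Δ = 0!·2!·6!/9! = 1/252; Racah Σ t=0..0: t=0:+1/240 = 1/240; ⇒ 3j(1 3 4; 1 2 -3)² = 1/12, sgn -1
I_A²/I_B² = (5/84)/(1/12) = 5/7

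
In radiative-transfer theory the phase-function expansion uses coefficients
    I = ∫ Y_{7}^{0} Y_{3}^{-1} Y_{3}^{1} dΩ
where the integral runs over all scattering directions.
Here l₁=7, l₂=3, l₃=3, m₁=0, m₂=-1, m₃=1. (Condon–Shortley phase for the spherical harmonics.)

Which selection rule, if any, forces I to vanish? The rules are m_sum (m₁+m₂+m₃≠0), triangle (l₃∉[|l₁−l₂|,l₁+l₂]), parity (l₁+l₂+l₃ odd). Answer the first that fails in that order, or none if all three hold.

triangle

Σmᵢ = 0  ✓
l₃∈[|l₁−l₂|,l₁+l₂]=[4,10], have l₃=3  ✗
Σlᵢ = 13 ⇒ odd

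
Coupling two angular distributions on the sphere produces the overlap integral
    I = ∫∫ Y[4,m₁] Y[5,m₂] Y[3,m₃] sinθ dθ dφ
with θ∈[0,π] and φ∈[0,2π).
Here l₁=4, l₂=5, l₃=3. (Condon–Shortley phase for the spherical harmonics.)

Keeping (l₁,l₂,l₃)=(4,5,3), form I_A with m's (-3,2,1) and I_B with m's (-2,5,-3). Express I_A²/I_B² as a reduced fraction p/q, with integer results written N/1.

Shared (l₁,l₂,l₃)=(4,5,3): N and (l;000)² cancel in I_A²/I_B².
A: Δ = 6!·2!·4!/13! = 1/180180; Racah Σ t=5..6: t=5:−1/960 t=6:+1/4320 = -7/8640; ⇒ 3j(4 5 3; -3 2 1)² = 343/12870, sgn -1
B: Δ = 6!·2!·4!/13! = 1/180180; Racah Σ t=6..6: t=6:+1/34560 = 1/34560; ⇒ 3j(4 5 3; -2 5 -3)² = 5/286, sgn +1
I_A²/I_B² = (343/12870)/(5/286) = 343/225

343/225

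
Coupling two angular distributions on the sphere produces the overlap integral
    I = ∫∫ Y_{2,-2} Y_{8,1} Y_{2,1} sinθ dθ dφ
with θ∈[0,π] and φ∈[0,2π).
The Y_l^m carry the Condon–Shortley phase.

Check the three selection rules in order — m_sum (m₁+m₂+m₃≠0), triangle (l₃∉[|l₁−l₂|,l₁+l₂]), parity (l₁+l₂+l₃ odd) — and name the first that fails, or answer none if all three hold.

triangle

m₁+m₂+m₃ = -2 + 1 + 1 = 0  ✓
triangle: |2−8|=6 ≤ l₃=2 ≤ 2+8=10  ✗
parity: l₁+l₂+l₃ = 12 is even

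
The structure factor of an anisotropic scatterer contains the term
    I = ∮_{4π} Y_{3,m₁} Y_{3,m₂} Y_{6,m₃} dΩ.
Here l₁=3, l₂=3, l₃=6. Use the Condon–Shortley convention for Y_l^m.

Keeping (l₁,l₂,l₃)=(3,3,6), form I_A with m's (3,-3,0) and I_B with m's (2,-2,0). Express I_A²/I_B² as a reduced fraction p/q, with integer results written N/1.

1/36

l's match ⇒ only the (l;m) 3-j factors differ between A and B.
A: triangle coeff Δ(3,3,6) = 1/12012; Σ_t [0,0]: t=0:+1/518400 = 1/518400; (3j)²=1/12012 [(3 3 6; 3 -3 0)], sign=+1
B: triangle coeff Δ(3,3,6) = 1/12012; Σ_t [0,0]: t=0:+1/14400 = 1/14400; (3j)²=3/1001 [(3 3 6; 2 -2 0)], sign=+1
I_A²/I_B² = (1/12012)/(3/1001) = 1/36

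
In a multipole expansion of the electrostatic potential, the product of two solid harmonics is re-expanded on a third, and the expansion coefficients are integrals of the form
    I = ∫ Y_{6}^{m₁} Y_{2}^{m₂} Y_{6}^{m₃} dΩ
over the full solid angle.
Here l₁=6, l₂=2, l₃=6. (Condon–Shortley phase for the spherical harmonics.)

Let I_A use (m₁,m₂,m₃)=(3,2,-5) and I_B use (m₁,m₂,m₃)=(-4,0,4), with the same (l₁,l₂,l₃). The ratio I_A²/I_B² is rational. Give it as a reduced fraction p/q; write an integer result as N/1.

l's match ⇒ only the (l;m) 3-j factors differ between A and B.
A: triangle coeff Δ(6,2,6) = 1/90090; Σ_t [2,2]: t=2:+1/1451520 = 1/1451520; (3j)²=1/91 [(6 2 6; 3 2 -5)], sign=-1
B: triangle coeff Δ(6,2,6) = 1/90090; Σ_t [0,2]: t=0:+1/14515200 t=1:−1/362880 t=2:+1/322560 = 1/2419200; (3j)²=2/5005 [(6 2 6; -4 0 4)], sign=+1
I_A²/I_B² = (1/91)/(2/5005) = 55/2

55/2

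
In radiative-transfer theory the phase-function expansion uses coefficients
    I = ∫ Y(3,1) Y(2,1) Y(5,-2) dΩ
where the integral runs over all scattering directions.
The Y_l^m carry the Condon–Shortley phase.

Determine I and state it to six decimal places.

0.245532

Rules hold: Σm=0, L=10 even, 1≤5≤5.
N = 7·5·11 = 385
Δ = 0!·6!·4!/11! = 1/2310
Racah Σ t=0..0: t=0:+1/144 = 1/144
⇒ 3j(3 2 5; 0 0 0)² = 10/231, sgn -1
Racah Σ t=0..0: t=0:+1/288 = 1/288
⇒ 3j(3 2 5; 1 1 -2)² = 1/22, sgn -1
4πI² = N·(3j₀)²·(3jₘ)² = 25/33
I = +1·√(0.757576/4π) = 0.24553200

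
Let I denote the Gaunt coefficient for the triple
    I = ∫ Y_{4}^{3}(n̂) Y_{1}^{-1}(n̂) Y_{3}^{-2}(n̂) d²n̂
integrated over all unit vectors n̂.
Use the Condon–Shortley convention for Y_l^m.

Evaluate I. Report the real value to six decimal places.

-0.282095

m-sum 0 ✓  L=8 even ✓  3≤3≤5 ✓
Π(2lᵢ+1) = 9×3×7 = 189
triangle coeff Δ(4,1,3) = 1/252
Σ_t [1,1]: t=1:−1/36 = -1/36
(3j)²=4/63 [(4 1 3; 0 0 0)], sign=+1
Σ_t [0,0]: t=0:+1/240 = 1/240
(3j)²=1/12 [(4 1 3; 3 -1 -2)], sign=-1
⇒ 4πI² = 1/1
I = (-1)√(1/1/(4π)) = -0.28209479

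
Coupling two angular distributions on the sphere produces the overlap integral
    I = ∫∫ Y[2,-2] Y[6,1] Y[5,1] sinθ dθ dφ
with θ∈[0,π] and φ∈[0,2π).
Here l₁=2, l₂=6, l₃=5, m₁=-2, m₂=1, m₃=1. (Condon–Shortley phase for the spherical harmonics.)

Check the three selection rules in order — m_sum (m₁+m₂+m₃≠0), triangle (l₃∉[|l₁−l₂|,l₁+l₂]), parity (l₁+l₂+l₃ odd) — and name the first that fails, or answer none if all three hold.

parity

Σmᵢ = 0  ✓
l₃∈[|l₁−l₂|,l₁+l₂]=[4,8], have l₃=5  ✓
Σlᵢ = 13 ⇒ odd  ✗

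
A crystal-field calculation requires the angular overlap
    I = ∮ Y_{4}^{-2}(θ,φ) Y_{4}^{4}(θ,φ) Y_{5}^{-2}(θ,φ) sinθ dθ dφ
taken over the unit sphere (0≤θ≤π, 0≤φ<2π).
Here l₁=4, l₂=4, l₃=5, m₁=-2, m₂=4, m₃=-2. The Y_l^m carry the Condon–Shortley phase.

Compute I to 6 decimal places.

L=13 odd ⇒ parity kills the (l;000) factor ⇒ I = 0

0.000000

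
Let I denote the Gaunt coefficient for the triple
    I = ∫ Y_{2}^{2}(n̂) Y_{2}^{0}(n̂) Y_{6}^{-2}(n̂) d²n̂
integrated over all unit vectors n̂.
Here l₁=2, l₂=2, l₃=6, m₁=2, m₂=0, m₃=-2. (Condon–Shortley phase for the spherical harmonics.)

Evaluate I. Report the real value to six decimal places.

0.000000

triangle: need 0≤l₃≤4, have 6; I=0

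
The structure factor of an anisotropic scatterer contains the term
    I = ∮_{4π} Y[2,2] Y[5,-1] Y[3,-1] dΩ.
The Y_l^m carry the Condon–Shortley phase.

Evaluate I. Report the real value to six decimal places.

Checks pass: Σm=0; 10 even; l₃=3∈[3,7].
(2·2+1)(2·5+1)(2·3+1) = 385
Δ: 4! 0! 6! / 11! → 1/2310
sum: t=2:+1/144 = 1/144
3j²(2 5 3; 0 0 0) = Δ·Π!·Σ² = 10/231  (sign -1)
sum: t=0:+1/1152 = 1/1152
3j²(2 5 3; 2 -1 -1) = Δ·Π!·Σ² = 1/154  (sign +1)
combine: 4πI² = 385·10/231·1/154 = 25/231
take √, sign -1: I = -0.09280237

-0.092802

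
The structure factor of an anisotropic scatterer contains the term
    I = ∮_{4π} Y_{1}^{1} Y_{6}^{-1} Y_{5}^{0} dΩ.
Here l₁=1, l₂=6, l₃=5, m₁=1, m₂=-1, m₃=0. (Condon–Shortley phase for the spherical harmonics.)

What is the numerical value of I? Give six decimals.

-0.187239

Checks pass: Σm=0; 12 even; l₃=5∈[5,7].
(2·1+1)(2·6+1)(2·5+1) = 429
Δ: 2! 0! 10! / 13! → 1/858
sum: t=1:−1/14400 = -1/14400
3j²(1 6 5; 0 0 0) = Δ·Π!·Σ² = 6/143  (sign +1)
sum: t=0:+1/28800 = 1/28800
3j²(1 6 5; 1 -1 0) = Δ·Π!·Σ² = 7/286  (sign -1)
combine: 4πI² = 429·6/143·7/286 = 63/143
take √, sign -1: I = -0.18723944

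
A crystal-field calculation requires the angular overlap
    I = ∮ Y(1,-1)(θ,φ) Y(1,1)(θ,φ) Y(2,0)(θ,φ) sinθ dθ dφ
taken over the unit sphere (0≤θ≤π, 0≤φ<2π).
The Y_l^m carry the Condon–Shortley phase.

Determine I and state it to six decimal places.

0.126157

m-sum 0 ✓  L=4 even ✓  0≤2≤2 ✓
Π(2lᵢ+1) = 3×3×5 = 45
triangle coeff Δ(1,1,2) = 1/30
Σ_t [0,0]: t=0:+1/1 = 1/1
(3j)²=2/15 [(1 1 2; 0 0 0)], sign=+1
Σ_t [0,0]: t=0:+1/4 = 1/4
(3j)²=1/30 [(1 1 2; -1 1 0)], sign=+1
⇒ 4πI² = 1/5
I = (+1)√(1/5/(4π)) = 0.12615663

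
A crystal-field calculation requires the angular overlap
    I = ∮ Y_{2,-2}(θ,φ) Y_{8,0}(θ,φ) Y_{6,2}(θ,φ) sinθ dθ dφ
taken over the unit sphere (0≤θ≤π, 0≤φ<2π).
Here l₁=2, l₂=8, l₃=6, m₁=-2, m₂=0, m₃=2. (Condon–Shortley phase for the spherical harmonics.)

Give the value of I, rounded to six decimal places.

0.071001

Checks pass: Σm=0; 16 even; l₃=6∈[6,10].
(2·2+1)(2·8+1)(2·6+1) = 1105
Δ: 4! 0! 12! / 17! → 1/30940
sum: t=2:+1/2073600 = 1/2073600
3j²(2 8 6; 0 0 0) = Δ·Π!·Σ² = 28/1105  (sign +1)
sum: t=4:+1/23224320 = 1/23224320
3j²(2 8 6; -2 0 2) = Δ·Π!·Σ² = 1/442  (sign +1)
combine: 4πI² = 1105·28/1105·1/442 = 14/221
take √, sign +1: I = 0.07100075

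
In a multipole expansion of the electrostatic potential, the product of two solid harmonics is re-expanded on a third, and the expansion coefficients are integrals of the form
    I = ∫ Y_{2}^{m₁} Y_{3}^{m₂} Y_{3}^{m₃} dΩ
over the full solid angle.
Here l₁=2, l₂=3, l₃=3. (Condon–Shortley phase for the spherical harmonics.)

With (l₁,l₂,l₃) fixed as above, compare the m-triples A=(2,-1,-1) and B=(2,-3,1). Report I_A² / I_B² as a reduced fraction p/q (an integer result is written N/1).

l's match ⇒ only the (l;m) 3-j factors differ between A and B.
A: triangle coeff Δ(2,3,3) = 1/3780; Σ_t [0,0]: t=0:+1/16 = 1/16; (3j)²=2/35 [(2 3 3; 2 -1 -1)], sign=+1
B: triangle coeff Δ(2,3,3) = 1/3780; Σ_t [0,0]: t=0:+1/96 = 1/96; (3j)²=1/42 [(2 3 3; 2 -3 1)], sign=+1
I_A²/I_B² = (2/35)/(1/42) = 12/5

12/5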